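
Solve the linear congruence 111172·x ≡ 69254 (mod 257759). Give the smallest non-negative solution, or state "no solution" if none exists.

First find gcd(111172, 257759):
257759 = 2×111172 + 35415
111172 = 3×35415 + 4927
35415 = 7×4927 + 926
4927 = 5×926 + 297
926 = 3×297 + 35
297 = 8×35 + 17
35 = 2×17 + 1
17 = 17×1 + 0
gcd = 1, so a unique solution mod 257759 exists.
Back-substitute for the Bézout coefficients:
1 = 35 − 2·17
1 = −2·297 + 17·35
1 = 17·926 − 53·297
1 = −53·4927 + 282·926
1 = 282·35415 − 2027·4927
1 = −2027·111172 + 6363·35415
1 = 6363·257759 − 14753·111172
So 111172·(-14753) ≡ 1 (mod 257759), giving 111172⁻¹ ≡ 243006.
x ≡ 111172⁻¹·69254 ≡ 243006·69254 ≡ 52414 (mod 257759).

52414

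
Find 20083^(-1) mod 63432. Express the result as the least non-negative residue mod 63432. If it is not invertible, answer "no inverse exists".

Apply the Euclidean algorithm to 63432 and 20083:
63432 = 3*20083 + 3183
20083 = 6*3183 + 985
3183 = 3*985 + 228
985 = 4*228 + 73
228 = 3*73 + 9
73 = 8*9 + 1
9 = 9*1 + 0
gcd = 1, so the inverse exists. Back-substitute:
1 = 73 − 8·9
1 = −8·228 + 25·73
1 = 25·985 − 108·228
1 = −108·3183 + 349·985
1 = 349·20083 − 2202·3183
1 = −2202·63432 + 6955·20083
So 20083·6955 ≡ 1 (mod 63432).

6955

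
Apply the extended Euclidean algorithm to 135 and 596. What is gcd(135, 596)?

1

Repeated division:
596 = 4*135 + 56
135 = 2*56 + 23
56 = 2*23 + 10
23 = 2*10 + 3
10 = 3*3 + 1
3 = 3*1 + 0
gcd(135, 596) = 1.
Working backward:
1 = 10 − 3·3
1 = −3·23 + 7·10
1 = 7·56 − 17·23
1 = −17·135 + 41·56
1 = 41·596 − 181·135
So 1 = (41)·596 + (-181)·135.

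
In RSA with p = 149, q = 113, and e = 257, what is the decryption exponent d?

129

φ(n) = (p−1)(q−1) = 148·112 = 16576.
Need d with 257·d ≡ 1 (mod 16576). Apply the extended Euclidean algorithm:
16576 = 64·257 + 128
257 = 2·128 + 1
128 = 128·1 + 0
Back-substitute:
1 = 257 − 2·128
1 = −2·16576 + 129·257
So 257·129 ≡ 1 (mod 16576), hence d = 129.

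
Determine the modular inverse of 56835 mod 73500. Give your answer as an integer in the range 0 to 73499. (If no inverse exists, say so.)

Euclidean algorithm on 73500, 56835:
73500 = 1·56835 + 16665
56835 = 3·16665 + 6840
16665 = 2·6840 + 2985
6840 = 2·2985 + 870
2985 = 3·870 + 375
870 = 2·375 + 120
375 = 3·120 + 15
120 = 8·15 + 0
Since gcd = 15 > 1, 56835 is not a unit mod 73500.

no inverse exists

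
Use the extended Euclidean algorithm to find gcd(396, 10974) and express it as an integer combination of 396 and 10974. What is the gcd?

Apply Euclid's algorithm to 10974 and 396:
10974 = 27*396 + 282
396 = 1*282 + 114
282 = 2*114 + 54
114 = 2*54 + 6
54 = 9*6 + 0
gcd(396, 10974) = 6.
Working backward:
6 = 114 − 2·54
6 = −2·282 + 5·114
6 = 5·396 − 7·282
6 = −7·10974 + 194·396
So 6 = (-7)·10974 + (194)·396.

6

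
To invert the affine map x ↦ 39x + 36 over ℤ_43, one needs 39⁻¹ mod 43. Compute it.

Run Euclid on (43, 39):
43 = 1×39 + 4
39 = 9×4 + 3
4 = 1×3 + 1
3 = 3×1 + 0
Since gcd(39, 43) = 1, back-substitute to write 1 as a combination:
1 = 4 − 3
1 = −39 + 10·4
1 = 10·43 − 11·39
So 39·(-11) ≡ 1 (mod 43), and -11 ≡ 32 (mod 43).

32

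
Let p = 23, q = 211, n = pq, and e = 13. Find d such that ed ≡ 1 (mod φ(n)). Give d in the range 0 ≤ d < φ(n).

φ(n) = (p−1)(q−1) = 22·210 = 4620.
Need d with 13·d ≡ 1 (mod 4620). Apply the extended Euclidean algorithm:
4620 = 355*13 + 5
13 = 2*5 + 3
5 = 1*3 + 2
3 = 1*2 + 1
2 = 2*1 + 0
Back-substitute:
1 = 3 − 2
1 = −5 + 2·3
1 = 2·13 − 5·5
1 = −5·4620 + 1777·13
So 13·1777 ≡ 1 (mod 4620), hence d = 1777.

1777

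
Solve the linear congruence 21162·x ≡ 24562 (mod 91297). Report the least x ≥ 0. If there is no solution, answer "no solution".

63532

First find gcd(21162, 91297):
91297 = 4×21162 + 6649
21162 = 3×6649 + 1215
6649 = 5×1215 + 574
1215 = 2×574 + 67
574 = 8×67 + 38
67 = 1×38 + 29
38 = 1×29 + 9
29 = 3×9 + 2
9 = 4×2 + 1
2 = 2×1 + 0
gcd = 1, so a unique solution mod 91297 exists.
Back-substitute for the Bézout coefficients:
1 = 9 − 4·2
1 = −4·29 + 13·9
1 = 13·38 − 17·29
1 = −17·67 + 30·38
1 = 30·574 − 257·67
1 = −257·1215 + 544·574
1 = 544·6649 − 2977·1215
1 = −2977·21162 + 9475·6649
1 = 9475·91297 − 40877·21162
So 21162·(-40877) ≡ 1 (mod 91297), giving 21162⁻¹ ≡ 50420.
x ≡ 21162⁻¹·24562 ≡ 50420·24562 ≡ 63532 (mod 91297).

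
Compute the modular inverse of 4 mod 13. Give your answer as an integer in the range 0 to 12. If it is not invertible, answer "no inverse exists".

gcd(13, 4) by repeated division:
13 = 3*4 + 1
4 = 4*1 + 0
The gcd is 1. Working backward:
1 = 13 − 3·4
Hence 4⁻¹ ≡ -3 ≡ 10 (mod 13).

10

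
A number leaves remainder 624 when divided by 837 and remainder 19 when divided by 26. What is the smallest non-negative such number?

Write x = 624 + 837·k. Then 837·k ≡ 19 − 624 ≡ 19 (mod 26).
Need 837⁻¹ mod 26. Extended Euclid on (26, 5):
26 = 5·5 + 1
5 = 5·1 + 0
Back-substitute:
1 = 26 − 5·5
837⁻¹ ≡ 21 (mod 26), so k ≡ 21·19 ≡ 9 (mod 26).
x = 624 + 837·9 = 8157.

8157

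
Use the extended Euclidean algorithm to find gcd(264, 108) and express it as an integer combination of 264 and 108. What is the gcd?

Apply Euclid's algorithm to 264 and 108:
264 = 2·108 + 48
108 = 2·48 + 12
48 = 4·12 + 0
gcd(264, 108) = 12.
Express as a combination:
12 = 108 − 2·48
12 = −2·264 + 5·108
So 12 = (-2)·264 + (5)·108.

12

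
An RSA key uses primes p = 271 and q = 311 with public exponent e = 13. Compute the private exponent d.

12877

φ(n) = (p−1)(q−1) = 270·310 = 83700.
Need d with 13·d ≡ 1 (mod 83700). Apply the extended Euclidean algorithm:
83700 = 6438·13 + 6
13 = 2·6 + 1
6 = 6·1 + 0
Back-substitute:
1 = 13 − 2·6
1 = −2·83700 + 12877·13
So 13·12877 ≡ 1 (mod 83700), hence d = 12877.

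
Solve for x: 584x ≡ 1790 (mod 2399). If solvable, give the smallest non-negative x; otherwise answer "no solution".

1638

First find gcd(584, 2399):
2399 = 4·584 + 63
584 = 9·63 + 17
63 = 3·17 + 12
17 = 1·12 + 5
12 = 2·5 + 2
5 = 2·2 + 1
2 = 2·1 + 0
gcd = 1, so a unique solution mod 2399 exists.
Back-substitute for the Bézout coefficients:
1 = 5 − 2·2
1 = −2·12 + 5·5
1 = 5·17 − 7·12
1 = −7·63 + 26·17
1 = 26·584 − 241·63
1 = −241·2399 + 990·584
So 584·(990) ≡ 1 (mod 2399), giving 584⁻¹ ≡ 990.
x ≡ 584⁻¹·1790 ≡ 990·1790 ≡ 1638 (mod 2399).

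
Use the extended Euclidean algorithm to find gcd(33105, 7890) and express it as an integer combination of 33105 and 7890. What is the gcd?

15

Euclidean algorithm:
33105 = 4·7890 + 1545
7890 = 5·1545 + 165
1545 = 9·165 + 60
165 = 2·60 + 45
60 = 1·45 + 15
45 = 3·15 + 0
gcd(33105, 7890) = 15.
Express as a combination:
15 = 60 − 45
15 = −165 + 3·60
15 = 3·1545 − 28·165
15 = −28·7890 + 143·1545
15 = 143·33105 − 600·7890
So 15 = (143)·33105 + (-600)·7890.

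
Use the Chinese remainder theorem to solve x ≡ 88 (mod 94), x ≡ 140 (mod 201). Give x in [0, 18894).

Write x = 88 + 94·k. Then 94·k ≡ 140 − 88 ≡ 52 (mod 201).
Need 94⁻¹ mod 201. Extended Euclid on (201, 94):
201 = 2*94 + 13
94 = 7*13 + 3
13 = 4*3 + 1
3 = 3*1 + 0
Back-substitute:
1 = 13 − 4·3
1 = −4·94 + 29·13
1 = 29·201 − 62·94
94⁻¹ ≡ 139 (mod 201), so k ≡ 139·52 ≡ 193 (mod 201).
x = 88 + 94·193 = 18230.

18230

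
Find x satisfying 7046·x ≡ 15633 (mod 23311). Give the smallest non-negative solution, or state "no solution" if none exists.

17990

First find gcd(7046, 23311):
23311 = 3×7046 + 2173
7046 = 3×2173 + 527
2173 = 4×527 + 65
527 = 8×65 + 7
65 = 9×7 + 2
7 = 3×2 + 1
2 = 2×1 + 0
gcd = 1, so a unique solution mod 23311 exists.
Back-substitute for the Bézout coefficients:
1 = 7 − 3·2
1 = −3·65 + 28·7
1 = 28·527 − 227·65
1 = −227·2173 + 936·527
1 = 936·7046 − 3035·2173
1 = −3035·23311 + 10041·7046
So 7046·(10041) ≡ 1 (mod 23311), giving 7046⁻¹ ≡ 10041.
x ≡ 7046⁻¹·15633 ≡ 10041·15633 ≡ 17990 (mod 23311).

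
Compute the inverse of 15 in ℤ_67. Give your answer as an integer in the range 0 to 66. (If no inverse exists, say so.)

Run Euclid on (67, 15):
67 = 4×15 + 7
15 = 2×7 + 1
7 = 7×1 + 0
gcd = 1, so the inverse exists. Back-substitute:
1 = 15 − 2·7
1 = −2·67 + 9·15
So 15·9 ≡ 1 (mod 67).

9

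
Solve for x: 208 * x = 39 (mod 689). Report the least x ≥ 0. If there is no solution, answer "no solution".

30

First find gcd(208, 689):
689 = 3*208 + 65
208 = 3*65 + 13
65 = 5*13 + 0
gcd = 13 and 13 | 39, so solutions exist. Divide through by 13: 16x ≡ 3 (mod 53).
Now find 16⁻¹ mod 53:
53 = 3·16 + 5
16 = 3·5 + 1
5 = 5·1 + 0
Back-substitute:
1 = 16 − 3·5
1 = −3·53 + 10·16
So 16⁻¹ ≡ 10 (mod 53).
Then x ≡ 10·3 ≡ 30 (mod 53); the smallest non-negative solution is x = 30.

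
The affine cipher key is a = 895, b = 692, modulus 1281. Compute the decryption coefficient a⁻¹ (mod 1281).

979

Run Euclid on (1281, 895):
1281 = 1×895 + 386
895 = 2×386 + 123
386 = 3×123 + 17
123 = 7×17 + 4
17 = 4×4 + 1
4 = 4×1 + 0
Since gcd(895, 1281) = 1, back-substitute to write 1 as a combination:
1 = 17 − 4·4
1 = −4·123 + 29·17
1 = 29·386 − 91·123
1 = −91·895 + 211·386
1 = 211·1281 − 302·895
So 895·(-302) ≡ 1 (mod 1281), and -302 ≡ 979 (mod 1281).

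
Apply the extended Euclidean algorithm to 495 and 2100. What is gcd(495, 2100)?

Apply Euclid's algorithm to 2100 and 495:
2100 = 4*495 + 120
495 = 4*120 + 15
120 = 8*15 + 0
gcd(495, 2100) = 15.
Working backward:
15 = 495 − 4·120
15 = −4·2100 + 17·495
So 15 = (-4)·2100 + (17)·495.

15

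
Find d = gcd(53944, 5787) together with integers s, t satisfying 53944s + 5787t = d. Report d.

Repeated division:
53944 = 9*5787 + 1861
5787 = 3*1861 + 204
1861 = 9*204 + 25
204 = 8*25 + 4
25 = 6*4 + 1
4 = 4*1 + 0
gcd(53944, 5787) = 1.
Express as a combination:
1 = 25 − 6·4
1 = −6·204 + 49·25
1 = 49·1861 − 447·204
1 = −447·5787 + 1390·1861
1 = 1390·53944 − 12957·5787
So 1 = (1390)·53944 + (-12957)·5787.

1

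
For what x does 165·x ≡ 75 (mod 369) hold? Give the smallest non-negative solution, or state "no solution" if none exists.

First find gcd(165, 369):
369 = 2·165 + 39
165 = 4·39 + 9
39 = 4·9 + 3
9 = 3·3 + 0
gcd = 3 and 3 | 75, so solutions exist. Divide through by 3: 55x ≡ 25 (mod 123).
Now find 55⁻¹ mod 123:
123 = 2×55 + 13
55 = 4×13 + 3
13 = 4×3 + 1
3 = 3×1 + 0
Back-substitute:
1 = 13 − 4·3
1 = −4·55 + 17·13
1 = 17·123 − 38·55
So 55·(-38) ≡ 1 (mod 123), i.e. 55⁻¹ ≡ 85.
Then x ≡ 85·25 ≡ 34 (mod 123); the smallest non-negative solution is x = 34.

34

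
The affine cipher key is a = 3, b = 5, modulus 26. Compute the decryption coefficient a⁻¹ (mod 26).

gcd(26, 3) by repeated division:
26 = 8·3 + 2
3 = 1·2 + 1
2 = 2·1 + 0
gcd = 1, so the inverse exists. Back-substitute:
1 = 3 − 2
1 = −26 + 9·3
So 3·9 ≡ 1 (mod 26).

9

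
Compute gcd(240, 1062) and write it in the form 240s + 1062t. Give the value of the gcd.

Euclidean algorithm:
1062 = 4×240 + 102
240 = 2×102 + 36
102 = 2×36 + 30
36 = 1×30 + 6
30 = 5×6 + 0
gcd(240, 1062) = 6.
Back-substituting:
6 = 36 − 30
6 = −102 + 3·36
6 = 3·240 − 7·102
6 = −7·1062 + 31·240
So 6 = (-7)·1062 + (31)·240.

6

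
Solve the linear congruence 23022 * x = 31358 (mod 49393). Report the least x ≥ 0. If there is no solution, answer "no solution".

26219

First find gcd(23022, 49393):
49393 = 2*23022 + 3349
23022 = 6*3349 + 2928
3349 = 1*2928 + 421
2928 = 6*421 + 402
421 = 1*402 + 19
402 = 21*19 + 3
19 = 6*3 + 1
3 = 3*1 + 0
gcd = 1, so a unique solution mod 49393 exists.
Back-substitute for the Bézout coefficients:
1 = 19 − 6·3
1 = −6·402 + 127·19
1 = 127·421 − 133·402
1 = −133·2928 + 925·421
1 = 925·3349 − 1058·2928
1 = −1058·23022 + 7273·3349
1 = 7273·49393 − 15604·23022
So 23022·(-15604) ≡ 1 (mod 49393), giving 23022⁻¹ ≡ 33789.
x ≡ 23022⁻¹·31358 ≡ 33789·31358 ≡ 26219 (mod 49393).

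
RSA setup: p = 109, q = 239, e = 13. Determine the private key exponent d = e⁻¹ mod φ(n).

φ(n) = (p−1)(q−1) = 108·238 = 25704.
Need d with 13·d ≡ 1 (mod 25704). Apply the extended Euclidean algorithm:
25704 = 1977*13 + 3
13 = 4*3 + 1
3 = 3*1 + 0
Back-substitute:
1 = 13 − 4·3
1 = −4·25704 + 7909·13
So 13·7909 ≡ 1 (mod 25704), hence d = 7909.

7909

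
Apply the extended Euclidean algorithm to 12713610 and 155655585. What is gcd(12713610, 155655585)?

Euclidean algorithm:
155655585 = 12·12713610 + 3092265
12713610 = 4·3092265 + 344550
3092265 = 8·344550 + 335865
344550 = 1·335865 + 8685
335865 = 38·8685 + 5835
8685 = 1·5835 + 2850
5835 = 2·2850 + 135
2850 = 21·135 + 15
135 = 9·15 + 0
gcd(12713610, 155655585) = 15.
Express as a combination:
15 = 2850 − 21·135
15 = −21·5835 + 43·2850
15 = 43·8685 − 64·5835
15 = −64·335865 + 2475·8685
15 = 2475·344550 − 2539·335865
15 = −2539·3092265 + 22787·344550
15 = 22787·12713610 − 93687·3092265
15 = −93687·155655585 + 1147031·12713610
So 15 = (-93687)·155655585 + (1147031)·12713610.

15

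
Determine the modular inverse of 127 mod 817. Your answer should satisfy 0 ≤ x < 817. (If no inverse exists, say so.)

Apply the Euclidean algorithm to 817 and 127:
817 = 6·127 + 55
127 = 2·55 + 17
55 = 3·17 + 4
17 = 4·4 + 1
4 = 4·1 + 0
gcd = 1, so the inverse exists. Back-substitute:
1 = 17 − 4·4
1 = −4·55 + 13·17
1 = 13·127 − 30·55
1 = −30·817 + 193·127
So 127·193 ≡ 1 (mod 817).

193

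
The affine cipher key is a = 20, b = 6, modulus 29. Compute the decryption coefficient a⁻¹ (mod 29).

16

Run Euclid on (29, 20):
29 = 1×20 + 9
20 = 2×9 + 2
9 = 4×2 + 1
2 = 2×1 + 0
gcd = 1, so the inverse exists. Back-substitute:
1 = 9 − 4·2
1 = −4·20 + 9·9
1 = 9·29 − 13·20
Hence 20⁻¹ ≡ -13 ≡ 16 (mod 29).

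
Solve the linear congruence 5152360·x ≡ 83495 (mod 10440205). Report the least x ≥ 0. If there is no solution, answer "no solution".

1019091

First find gcd(5152360, 10440205):
10440205 = 2*5152360 + 135485
5152360 = 38*135485 + 3930
135485 = 34*3930 + 1865
3930 = 2*1865 + 200
1865 = 9*200 + 65
200 = 3*65 + 5
65 = 13*5 + 0
gcd = 5 and 5 | 83495, so solutions exist. Divide through by 5: 1030472x ≡ 16699 (mod 2088041).
Now find 1030472⁻¹ mod 2088041:
2088041 = 2×1030472 + 27097
1030472 = 38×27097 + 786
27097 = 34×786 + 373
786 = 2×373 + 40
373 = 9×40 + 13
40 = 3×13 + 1
13 = 13×1 + 0
Back-substitute:
1 = 40 − 3·13
1 = −3·373 + 28·40
1 = 28·786 − 59·373
1 = −59·27097 + 2034·786
1 = 2034·1030472 − 77351·27097
1 = −77351·2088041 + 156736·1030472
So 1030472⁻¹ ≡ 156736 (mod 2088041).
Then x ≡ 156736·16699 ≡ 1019091 (mod 2088041); the smallest non-negative solution is x = 1019091.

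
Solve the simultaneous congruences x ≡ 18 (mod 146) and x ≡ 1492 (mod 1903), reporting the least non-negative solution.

218434

Write x = 18 + 146·k. Then 146·k ≡ 1492 − 18 ≡ 1474 (mod 1903).
Need 146⁻¹ mod 1903. Extended Euclid on (1903, 146):
1903 = 13·146 + 5
146 = 29·5 + 1
5 = 5·1 + 0
Back-substitute:
1 = 146 − 29·5
1 = −29·1903 + 378·146
146⁻¹ ≡ 378 (mod 1903), so k ≡ 378·1474 ≡ 1496 (mod 1903).
x = 18 + 146·1496 = 218434.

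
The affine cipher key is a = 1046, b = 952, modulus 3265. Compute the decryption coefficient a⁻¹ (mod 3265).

Apply the Euclidean algorithm to 3265 and 1046:
3265 = 3×1046 + 127
1046 = 8×127 + 30
127 = 4×30 + 7
30 = 4×7 + 2
7 = 3×2 + 1
2 = 2×1 + 0
The gcd is 1. Working backward:
1 = 7 − 3·2
1 = −3·30 + 13·7
1 = 13·127 − 55·30
1 = −55·1046 + 453·127
1 = 453·3265 − 1414·1046
So 1046·(-1414) ≡ 1 (mod 3265), and -1414 ≡ 1851 (mod 3265).

1851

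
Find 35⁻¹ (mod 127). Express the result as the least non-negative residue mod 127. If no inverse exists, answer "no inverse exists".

98

gcd(127, 35) by repeated division:
127 = 3*35 + 22
35 = 1*22 + 13
22 = 1*13 + 9
13 = 1*9 + 4
9 = 2*4 + 1
4 = 4*1 + 0
Since gcd(35, 127) = 1, back-substitute to write 1 as a combination:
1 = 9 − 2·4
1 = −2·13 + 3·9
1 = 3·22 − 5·13
1 = −5·35 + 8·22
1 = 8·127 − 29·35
Thus 35·(-29) ≡ 1 (mod 127); reducing, -29 mod 127 = 98.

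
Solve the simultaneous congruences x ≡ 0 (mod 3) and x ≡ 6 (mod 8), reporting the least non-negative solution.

6

Write x = 0 + 3·k. Then 3·k ≡ 6 − 0 ≡ 6 (mod 8).
Need 3⁻¹ mod 8. Extended Euclid on (8, 3):
8 = 2·3 + 2
3 = 1·2 + 1
2 = 2·1 + 0
Back-substitute:
1 = 3 − 2
1 = −8 + 3·3
3⁻¹ ≡ 3 (mod 8), so k ≡ 3·6 ≡ 2 (mod 8).
x = 0 + 3·2 = 6.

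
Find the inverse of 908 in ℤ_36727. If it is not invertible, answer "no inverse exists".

Apply the Euclidean algorithm to 36727 and 908:
36727 = 40·908 + 407
908 = 2·407 + 94
407 = 4·94 + 31
94 = 3·31 + 1
31 = 31·1 + 0
gcd = 1, so the inverse exists. Back-substitute:
1 = 94 − 3·31
1 = −3·407 + 13·94
1 = 13·908 − 29·407
1 = −29·36727 + 1173·908
So 908·1173 ≡ 1 (mod 36727).

1173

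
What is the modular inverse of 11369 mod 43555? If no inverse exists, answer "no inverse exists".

38839

Run Euclid on (43555, 11369):
43555 = 3×11369 + 9448
11369 = 1×9448 + 1921
9448 = 4×1921 + 1764
1921 = 1×1764 + 157
1764 = 11×157 + 37
157 = 4×37 + 9
37 = 4×9 + 1
9 = 9×1 + 0
The gcd is 1. Working backward:
1 = 37 − 4·9
1 = −4·157 + 17·37
1 = 17·1764 − 191·157
1 = −191·1921 + 208·1764
1 = 208·9448 − 1023·1921
1 = −1023·11369 + 1231·9448
1 = 1231·43555 − 4716·11369
Thus 11369·(-4716) ≡ 1 (mod 43555); reducing, -4716 mod 43555 = 38839.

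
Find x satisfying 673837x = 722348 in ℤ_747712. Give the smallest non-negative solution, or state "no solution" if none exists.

First find gcd(673837, 747712):
747712 = 1*673837 + 73875
673837 = 9*73875 + 8962
73875 = 8*8962 + 2179
8962 = 4*2179 + 246
2179 = 8*246 + 211
246 = 1*211 + 35
211 = 6*35 + 1
35 = 35*1 + 0
gcd = 1, so a unique solution mod 747712 exists.
Back-substitute for the Bézout coefficients:
1 = 211 − 6·35
1 = −6·246 + 7·211
1 = 7·2179 − 62·246
1 = −62·8962 + 255·2179
1 = 255·73875 − 2102·8962
1 = −2102·673837 + 19173·73875
1 = 19173·747712 − 21275·673837
So 673837·(-21275) ≡ 1 (mod 747712), giving 673837⁻¹ ≡ 726437.
x ≡ 673837⁻¹·722348 ≡ 726437·722348 ≡ 518748 (mod 747712).

518748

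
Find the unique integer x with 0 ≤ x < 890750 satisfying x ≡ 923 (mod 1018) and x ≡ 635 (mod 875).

Write x = 923 + 1018·k. Then 1018·k ≡ 635 − 923 ≡ 587 (mod 875).
Need 1018⁻¹ mod 875. Extended Euclid on (875, 143):
875 = 6×143 + 17
143 = 8×17 + 7
17 = 2×7 + 3
7 = 2×3 + 1
3 = 3×1 + 0
Back-substitute:
1 = 7 − 2·3
1 = −2·17 + 5·7
1 = 5·143 − 42·17
1 = −42·875 + 257·143
1018⁻¹ ≡ 257 (mod 875), so k ≡ 257·587 ≡ 359 (mod 875).
x = 923 + 1018·359 = 366385.

366385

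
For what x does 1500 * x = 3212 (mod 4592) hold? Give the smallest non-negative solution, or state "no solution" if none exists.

45

First find gcd(1500, 4592):
4592 = 3*1500 + 92
1500 = 16*92 + 28
92 = 3*28 + 8
28 = 3*8 + 4
8 = 2*4 + 0
gcd = 4 and 4 | 3212, so solutions exist. Divide through by 4: 375x ≡ 803 (mod 1148).
Now find 375⁻¹ mod 1148:
1148 = 3*375 + 23
375 = 16*23 + 7
23 = 3*7 + 2
7 = 3*2 + 1
2 = 2*1 + 0
Back-substitute:
1 = 7 − 3·2
1 = −3·23 + 10·7
1 = 10·375 − 163·23
1 = −163·1148 + 499·375
So 375⁻¹ ≡ 499 (mod 1148).
Then x ≡ 499·803 ≡ 45 (mod 1148); the smallest non-negative solution is x = 45.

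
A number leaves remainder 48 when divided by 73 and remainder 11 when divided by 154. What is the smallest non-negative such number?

4939

Write x = 48 + 73·k. Then 73·k ≡ 11 − 48 ≡ 117 (mod 154).
Need 73⁻¹ mod 154. Extended Euclid on (154, 73):
154 = 2·73 + 8
73 = 9·8 + 1
8 = 8·1 + 0
Back-substitute:
1 = 73 − 9·8
1 = −9·154 + 19·73
73⁻¹ ≡ 19 (mod 154), so k ≡ 19·117 ≡ 67 (mod 154).
x = 48 + 73·67 = 4939.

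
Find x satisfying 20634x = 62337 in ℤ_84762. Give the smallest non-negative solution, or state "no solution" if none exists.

gcd(20634, 84762):
84762 = 4*20634 + 2226
20634 = 9*2226 + 600
2226 = 3*600 + 426
600 = 1*426 + 174
426 = 2*174 + 78
174 = 2*78 + 18
78 = 4*18 + 6
18 = 3*6 + 0
gcd = 6, but 6 ∤ 62337, so the congruence has no solution.

no solution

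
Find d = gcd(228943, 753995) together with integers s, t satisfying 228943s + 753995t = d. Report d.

11

Repeated division:
753995 = 3·228943 + 67166
228943 = 3·67166 + 27445
67166 = 2·27445 + 12276
27445 = 2·12276 + 2893
12276 = 4·2893 + 704
2893 = 4·704 + 77
704 = 9·77 + 11
77 = 7·11 + 0
gcd(228943, 753995) = 11.
Back-substituting:
11 = 704 − 9·77
11 = −9·2893 + 37·704
11 = 37·12276 − 157·2893
11 = −157·27445 + 351·12276
11 = 351·67166 − 859·27445
11 = −859·228943 + 2928·67166
11 = 2928·753995 − 9643·228943
So 11 = (2928)·753995 + (-9643)·228943.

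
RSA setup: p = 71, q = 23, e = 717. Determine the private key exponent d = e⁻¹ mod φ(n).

φ(n) = (p−1)(q−1) = 70·22 = 1540.
Need d with 717·d ≡ 1 (mod 1540). Apply the extended Euclidean algorithm:
1540 = 2*717 + 106
717 = 6*106 + 81
106 = 1*81 + 25
81 = 3*25 + 6
25 = 4*6 + 1
6 = 6*1 + 0
Back-substitute:
1 = 25 − 4·6
1 = −4·81 + 13·25
1 = 13·106 − 17·81
1 = −17·717 + 115·106
1 = 115·1540 − 247·717
So 717·(-247) ≡ 1 (mod 1540), hence d ≡ -247 ≡ 1293 (mod 1540).

1293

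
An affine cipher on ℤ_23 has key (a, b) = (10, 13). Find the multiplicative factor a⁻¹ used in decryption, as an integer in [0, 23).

7

Extended Euclidean algorithm:
23 = 2*10 + 3
10 = 3*3 + 1
3 = 3*1 + 0
gcd = 1, so the inverse exists. Back-substitute:
1 = 10 − 3·3
1 = −3·23 + 7·10
So 10·7 ≡ 1 (mod 23).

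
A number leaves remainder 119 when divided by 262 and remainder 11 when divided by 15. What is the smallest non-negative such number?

1691

Write x = 119 + 262·k. Then 262·k ≡ 11 − 119 ≡ 12 (mod 15).
Need 262⁻¹ mod 15. Extended Euclid on (15, 7):
15 = 2·7 + 1
7 = 7·1 + 0
Back-substitute:
1 = 15 − 2·7
262⁻¹ ≡ 13 (mod 15), so k ≡ 13·12 ≡ 6 (mod 15).
x = 119 + 262·6 = 1691.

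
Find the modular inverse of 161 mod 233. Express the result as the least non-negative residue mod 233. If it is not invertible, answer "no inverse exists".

55

Extended Euclidean algorithm:
233 = 1*161 + 72
161 = 2*72 + 17
72 = 4*17 + 4
17 = 4*4 + 1
4 = 4*1 + 0
gcd = 1, so the inverse exists. Back-substitute:
1 = 17 − 4·4
1 = −4·72 + 17·17
1 = 17·161 − 38·72
1 = −38·233 + 55·161
So 161·55 ≡ 1 (mod 233).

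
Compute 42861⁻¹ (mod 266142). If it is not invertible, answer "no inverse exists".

Compute gcd(42861, 266142):
266142 = 6×42861 + 8976
42861 = 4×8976 + 6957
8976 = 1×6957 + 2019
6957 = 3×2019 + 900
2019 = 2×900 + 219
900 = 4×219 + 24
219 = 9×24 + 3
24 = 8×3 + 0
Since gcd = 3 > 1, 42861 is not a unit mod 266142.

no inverse exists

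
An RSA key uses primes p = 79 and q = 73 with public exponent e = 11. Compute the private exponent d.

φ(n) = (p−1)(q−1) = 78·72 = 5616.
Need d with 11·d ≡ 1 (mod 5616). Apply the extended Euclidean algorithm:
5616 = 510·11 + 6
11 = 1·6 + 5
6 = 1·5 + 1
5 = 5·1 + 0
Back-substitute:
1 = 6 − 5
1 = −11 + 2·6
1 = 2·5616 − 1021·11
So 11·(-1021) ≡ 1 (mod 5616), hence d ≡ -1021 ≡ 4595 (mod 5616).

4595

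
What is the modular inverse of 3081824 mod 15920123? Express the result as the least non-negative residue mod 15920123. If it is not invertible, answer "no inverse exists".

12883354

Apply the Euclidean algorithm to 15920123 and 3081824:
15920123 = 5×3081824 + 511003
3081824 = 6×511003 + 15806
511003 = 32×15806 + 5211
15806 = 3×5211 + 173
5211 = 30×173 + 21
173 = 8×21 + 5
21 = 4×5 + 1
5 = 5×1 + 0
gcd = 1, so the inverse exists. Back-substitute:
1 = 21 − 4·5
1 = −4·173 + 33·21
1 = 33·5211 − 994·173
1 = −994·15806 + 3015·5211
1 = 3015·511003 − 97474·15806
1 = −97474·3081824 + 587859·511003
1 = 587859·15920123 − 3036769·3081824
So 3081824·(-3036769) ≡ 1 (mod 15920123), and -3036769 ≡ 12883354 (mod 15920123).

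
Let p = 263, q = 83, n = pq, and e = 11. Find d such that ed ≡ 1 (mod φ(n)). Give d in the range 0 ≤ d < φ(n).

19531

φ(n) = (p−1)(q−1) = 262·82 = 21484.
Need d with 11·d ≡ 1 (mod 21484). Apply the extended Euclidean algorithm:
21484 = 1953·11 + 1
11 = 11·1 + 0
Back-substitute:
1 = 21484 − 1953·11
So 11·(-1953) ≡ 1 (mod 21484), hence d ≡ -1953 ≡ 19531 (mod 21484).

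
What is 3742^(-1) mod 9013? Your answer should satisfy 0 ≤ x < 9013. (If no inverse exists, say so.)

Apply the Euclidean algorithm to 9013 and 3742:
9013 = 2*3742 + 1529
3742 = 2*1529 + 684
1529 = 2*684 + 161
684 = 4*161 + 40
161 = 4*40 + 1
40 = 40*1 + 0
gcd = 1, so the inverse exists. Back-substitute:
1 = 161 − 4·40
1 = −4·684 + 17·161
1 = 17·1529 − 38·684
1 = −38·3742 + 93·1529
1 = 93·9013 − 224·3742
Thus 3742·(-224) ≡ 1 (mod 9013); reducing, -224 mod 9013 = 8789.

8789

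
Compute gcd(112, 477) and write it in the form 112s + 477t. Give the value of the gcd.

Repeated division:
477 = 4·112 + 29
112 = 3·29 + 25
29 = 1·25 + 4
25 = 6·4 + 1
4 = 4·1 + 0
gcd(112, 477) = 1.
Working backward:
1 = 25 − 6·4
1 = −6·29 + 7·25
1 = 7·112 − 27·29
1 = −27·477 + 115·112
So 1 = (-27)·477 + (115)·112.

1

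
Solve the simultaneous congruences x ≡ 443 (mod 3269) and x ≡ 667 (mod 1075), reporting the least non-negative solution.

1294967

Write x = 443 + 3269·k. Then 3269·k ≡ 667 − 443 ≡ 224 (mod 1075).
Need 3269⁻¹ mod 1075. Extended Euclid on (1075, 44):
1075 = 24*44 + 19
44 = 2*19 + 6
19 = 3*6 + 1
6 = 6*1 + 0
Back-substitute:
1 = 19 − 3·6
1 = −3·44 + 7·19
1 = 7·1075 − 171·44
3269⁻¹ ≡ 904 (mod 1075), so k ≡ 904·224 ≡ 396 (mod 1075).
x = 443 + 3269·396 = 1294967.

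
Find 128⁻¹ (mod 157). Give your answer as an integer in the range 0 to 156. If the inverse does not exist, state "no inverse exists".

gcd(157, 128) by repeated division:
157 = 1*128 + 29
128 = 4*29 + 12
29 = 2*12 + 5
12 = 2*5 + 2
5 = 2*2 + 1
2 = 2*1 + 0
The gcd is 1. Working backward:
1 = 5 − 2·2
1 = −2·12 + 5·5
1 = 5·29 − 12·12
1 = −12·128 + 53·29
1 = 53·157 − 65·128
Thus 128·(-65) ≡ 1 (mod 157); reducing, -65 mod 157 = 92.

92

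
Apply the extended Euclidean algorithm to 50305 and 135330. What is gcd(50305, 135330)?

5

Apply Euclid's algorithm to 135330 and 50305:
135330 = 2×50305 + 34720
50305 = 1×34720 + 15585
34720 = 2×15585 + 3550
15585 = 4×3550 + 1385
3550 = 2×1385 + 780
1385 = 1×780 + 605
780 = 1×605 + 175
605 = 3×175 + 80
175 = 2×80 + 15
80 = 5×15 + 5
15 = 3×5 + 0
gcd(50305, 135330) = 5.
Back-substituting:
5 = 80 − 5·15
5 = −5·175 + 11·80
5 = 11·605 − 38·175
5 = −38·780 + 49·605
5 = 49·1385 − 87·780
5 = −87·3550 + 223·1385
5 = 223·15585 − 979·3550
5 = −979·34720 + 2181·15585
5 = 2181·50305 − 3160·34720
5 = −3160·135330 + 8501·50305
So 5 = (-3160)·135330 + (8501)·50305.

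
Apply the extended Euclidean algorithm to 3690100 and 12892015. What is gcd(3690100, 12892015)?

Apply Euclid's algorithm to 12892015 and 3690100:
12892015 = 3×3690100 + 1821715
3690100 = 2×1821715 + 46670
1821715 = 39×46670 + 1585
46670 = 29×1585 + 705
1585 = 2×705 + 175
705 = 4×175 + 5
175 = 35×5 + 0
gcd(3690100, 12892015) = 5.
Express as a combination:
5 = 705 − 4·175
5 = −4·1585 + 9·705
5 = 9·46670 − 265·1585
5 = −265·1821715 + 10344·46670
5 = 10344·3690100 − 20953·1821715
5 = −20953·12892015 + 73203·3690100
So 5 = (-20953)·12892015 + (73203)·3690100.

5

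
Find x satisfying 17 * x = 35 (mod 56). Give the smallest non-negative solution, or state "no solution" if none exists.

First find gcd(17, 56):
56 = 3*17 + 5
17 = 3*5 + 2
5 = 2*2 + 1
2 = 2*1 + 0
gcd = 1, so a unique solution mod 56 exists.
Back-substitute for the Bézout coefficients:
1 = 5 − 2·2
1 = −2·17 + 7·5
1 = 7·56 − 23·17
So 17·(-23) ≡ 1 (mod 56), giving 17⁻¹ ≡ 33.
x ≡ 17⁻¹·35 ≡ 33·35 ≡ 35 (mod 56).

35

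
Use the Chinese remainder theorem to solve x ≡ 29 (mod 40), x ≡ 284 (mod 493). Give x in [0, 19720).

2749

Write x = 29 + 40·k. Then 40·k ≡ 284 − 29 ≡ 255 (mod 493).
Need 40⁻¹ mod 493. Extended Euclid on (493, 40):
493 = 12×40 + 13
40 = 3×13 + 1
13 = 13×1 + 0
Back-substitute:
1 = 40 − 3·13
1 = −3·493 + 37·40
40⁻¹ ≡ 37 (mod 493), so k ≡ 37·255 ≡ 68 (mod 493).
x = 29 + 40·68 = 2749.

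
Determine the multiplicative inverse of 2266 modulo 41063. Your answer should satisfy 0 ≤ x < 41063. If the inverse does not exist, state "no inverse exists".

Euclidean algorithm on 41063, 2266:
41063 = 18*2266 + 275
2266 = 8*275 + 66
275 = 4*66 + 11
66 = 6*11 + 0
gcd(2266, 41063) = 11 ≠ 1, so 2266 has no multiplicative inverse modulo 41063.

no inverse exists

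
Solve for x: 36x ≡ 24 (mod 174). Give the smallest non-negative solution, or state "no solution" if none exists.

20

First find gcd(36, 174):
174 = 4*36 + 30
36 = 1*30 + 6
30 = 5*6 + 0
gcd = 6 and 6 | 24, so solutions exist. Divide through by 6: 6x ≡ 4 (mod 29).
Now find 6⁻¹ mod 29:
29 = 4·6 + 5
6 = 1·5 + 1
5 = 5·1 + 0
Back-substitute:
1 = 6 − 5
1 = −29 + 5·6
So 6⁻¹ ≡ 5 (mod 29).
Then x ≡ 5·4 ≡ 20 (mod 29); the smallest non-negative solution is x = 20.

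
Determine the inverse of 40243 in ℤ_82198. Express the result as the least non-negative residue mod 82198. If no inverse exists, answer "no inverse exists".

Extended Euclidean algorithm:
82198 = 2×40243 + 1712
40243 = 23×1712 + 867
1712 = 1×867 + 845
867 = 1×845 + 22
845 = 38×22 + 9
22 = 2×9 + 4
9 = 2×4 + 1
4 = 4×1 + 0
The gcd is 1. Working backward:
1 = 9 − 2·4
1 = −2·22 + 5·9
1 = 5·845 − 192·22
1 = −192·867 + 197·845
1 = 197·1712 − 389·867
1 = −389·40243 + 9144·1712
1 = 9144·82198 − 18677·40243
Thus 40243·(-18677) ≡ 1 (mod 82198); reducing, -18677 mod 82198 = 63521.

63521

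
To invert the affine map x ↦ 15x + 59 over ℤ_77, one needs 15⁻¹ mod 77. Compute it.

Extended Euclidean algorithm:
77 = 5*15 + 2
15 = 7*2 + 1
2 = 2*1 + 0
Since gcd(15, 77) = 1, back-substitute to write 1 as a combination:
1 = 15 − 7·2
1 = −7·77 + 36·15
So 15·36 ≡ 1 (mod 77).

36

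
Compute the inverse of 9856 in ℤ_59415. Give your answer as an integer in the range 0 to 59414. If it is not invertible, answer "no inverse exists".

Extended Euclidean algorithm:
59415 = 6·9856 + 279
9856 = 35·279 + 91
279 = 3·91 + 6
91 = 15·6 + 1
6 = 6·1 + 0
The gcd is 1. Working backward:
1 = 91 − 15·6
1 = −15·279 + 46·91
1 = 46·9856 − 1625·279
1 = −1625·59415 + 9796·9856
So 9856·9796 ≡ 1 (mod 59415).

9796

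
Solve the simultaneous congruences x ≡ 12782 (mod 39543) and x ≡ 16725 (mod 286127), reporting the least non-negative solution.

6889668758

Write x = 12782 + 39543·k. Then 39543·k ≡ 16725 − 12782 ≡ 3943 (mod 286127).
Need 39543⁻¹ mod 286127. Extended Euclid on (286127, 39543):
286127 = 7*39543 + 9326
39543 = 4*9326 + 2239
9326 = 4*2239 + 370
2239 = 6*370 + 19
370 = 19*19 + 9
19 = 2*9 + 1
9 = 9*1 + 0
Back-substitute:
1 = 19 − 2·9
1 = −2·370 + 39·19
1 = 39·2239 − 236·370
1 = −236·9326 + 983·2239
1 = 983·39543 − 4168·9326
1 = −4168·286127 + 30159·39543
39543⁻¹ ≡ 30159 (mod 286127), so k ≡ 30159·3943 ≡ 174232 (mod 286127).
x = 12782 + 39543·174232 = 6889668758.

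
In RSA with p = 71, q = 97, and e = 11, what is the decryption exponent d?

φ(n) = (p−1)(q−1) = 70·96 = 6720.
Need d with 11·d ≡ 1 (mod 6720). Apply the extended Euclidean algorithm:
6720 = 610*11 + 10
11 = 1*10 + 1
10 = 10*1 + 0
Back-substitute:
1 = 11 − 10
1 = −6720 + 611·11
So 11·611 ≡ 1 (mod 6720), hence d = 611.

611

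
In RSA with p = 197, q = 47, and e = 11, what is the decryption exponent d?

φ(n) = (p−1)(q−1) = 196·46 = 9016.
Need d with 11·d ≡ 1 (mod 9016). Apply the extended Euclidean algorithm:
9016 = 819×11 + 7
11 = 1×7 + 4
7 = 1×4 + 3
4 = 1×3 + 1
3 = 3×1 + 0
Back-substitute:
1 = 4 − 3
1 = −7 + 2·4
1 = 2·11 − 3·7
1 = −3·9016 + 2459·11
So 11·2459 ≡ 1 (mod 9016), hence d = 2459.

2459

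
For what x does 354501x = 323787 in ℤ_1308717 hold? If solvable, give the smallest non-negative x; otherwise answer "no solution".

no solution

gcd(354501, 1308717):
1308717 = 3×354501 + 245214
354501 = 1×245214 + 109287
245214 = 2×109287 + 26640
109287 = 4×26640 + 2727
26640 = 9×2727 + 2097
2727 = 1×2097 + 630
2097 = 3×630 + 207
630 = 3×207 + 9
207 = 23×9 + 0
gcd = 9, but 9 ∤ 323787, so the congruence has no solution.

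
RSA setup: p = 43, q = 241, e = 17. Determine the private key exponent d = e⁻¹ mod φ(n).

593

φ(n) = (p−1)(q−1) = 42·240 = 10080.
Need d with 17·d ≡ 1 (mod 10080). Apply the extended Euclidean algorithm:
10080 = 592·17 + 16
17 = 1·16 + 1
16 = 16·1 + 0
Back-substitute:
1 = 17 − 16
1 = −10080 + 593·17
So 17·593 ≡ 1 (mod 10080), hence d = 593.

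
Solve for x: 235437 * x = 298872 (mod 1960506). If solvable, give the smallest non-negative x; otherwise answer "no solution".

First find gcd(235437, 1960506):
1960506 = 8·235437 + 77010
235437 = 3·77010 + 4407
77010 = 17·4407 + 2091
4407 = 2·2091 + 225
2091 = 9·225 + 66
225 = 3·66 + 27
66 = 2·27 + 12
27 = 2·12 + 3
12 = 4·3 + 0
gcd = 3 and 3 | 298872, so solutions exist. Divide through by 3: 78479x ≡ 99624 (mod 653502).
Now find 78479⁻¹ mod 653502:
653502 = 8·78479 + 25670
78479 = 3·25670 + 1469
25670 = 17·1469 + 697
1469 = 2·697 + 75
697 = 9·75 + 22
75 = 3·22 + 9
22 = 2·9 + 4
9 = 2·4 + 1
4 = 4·1 + 0
Back-substitute:
1 = 9 − 2·4
1 = −2·22 + 5·9
1 = 5·75 − 17·22
1 = −17·697 + 158·75
1 = 158·1469 − 333·697
1 = −333·25670 + 5819·1469
1 = 5819·78479 − 17790·25670
1 = −17790·653502 + 148139·78479
So 78479⁻¹ ≡ 148139 (mod 653502).
Then x ≡ 148139·99624 ≡ 164070 (mod 653502); the smallest non-negative solution is x = 164070.

164070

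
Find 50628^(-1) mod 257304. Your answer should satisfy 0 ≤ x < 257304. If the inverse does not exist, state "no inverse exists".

Compute gcd(50628, 257304):
257304 = 5*50628 + 4164
50628 = 12*4164 + 660
4164 = 6*660 + 204
660 = 3*204 + 48
204 = 4*48 + 12
48 = 4*12 + 0
gcd(50628, 257304) = 12 ≠ 1, so 50628 has no multiplicative inverse modulo 257304.

no inverse exists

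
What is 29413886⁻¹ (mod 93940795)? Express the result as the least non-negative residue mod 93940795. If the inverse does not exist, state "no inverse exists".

Extended Euclidean algorithm:
93940795 = 3·29413886 + 5699137
29413886 = 5·5699137 + 918201
5699137 = 6·918201 + 189931
918201 = 4·189931 + 158477
189931 = 1·158477 + 31454
158477 = 5·31454 + 1207
31454 = 26·1207 + 72
1207 = 16·72 + 55
72 = 1·55 + 17
55 = 3·17 + 4
17 = 4·4 + 1
4 = 4·1 + 0
Since gcd(29413886, 93940795) = 1, back-substitute to write 1 as a combination:
1 = 17 − 4·4
1 = −4·55 + 13·17
1 = 13·72 − 17·55
1 = −17·1207 + 285·72
1 = 285·31454 − 7427·1207
1 = −7427·158477 + 37420·31454
1 = 37420·189931 − 44847·158477
1 = −44847·918201 + 216808·189931
1 = 216808·5699137 − 1345695·918201
1 = −1345695·29413886 + 6945283·5699137
1 = 6945283·93940795 − 22181544·29413886
Thus 29413886·(-22181544) ≡ 1 (mod 93940795); reducing, -22181544 mod 93940795 = 71759251.

71759251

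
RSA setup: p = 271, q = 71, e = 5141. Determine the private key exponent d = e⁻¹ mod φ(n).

φ(n) = (p−1)(q−1) = 270·70 = 18900.
Need d with 5141·d ≡ 1 (mod 18900). Apply the extended Euclidean algorithm:
18900 = 3·5141 + 3477
5141 = 1·3477 + 1664
3477 = 2·1664 + 149
1664 = 11·149 + 25
149 = 5·25 + 24
25 = 1·24 + 1
24 = 24·1 + 0
Back-substitute:
1 = 25 − 24
1 = −149 + 6·25
1 = 6·1664 − 67·149
1 = −67·3477 + 140·1664
1 = 140·5141 − 207·3477
1 = −207·18900 + 761·5141
So 5141·761 ≡ 1 (mod 18900), hence d = 761.

761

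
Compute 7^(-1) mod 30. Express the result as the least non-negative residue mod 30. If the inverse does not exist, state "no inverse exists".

13

Run Euclid on (30, 7):
30 = 4·7 + 2
7 = 3·2 + 1
2 = 2·1 + 0
gcd = 1, so the inverse exists. Back-substitute:
1 = 7 − 3·2
1 = −3·30 + 13·7
So 7·13 ≡ 1 (mod 30).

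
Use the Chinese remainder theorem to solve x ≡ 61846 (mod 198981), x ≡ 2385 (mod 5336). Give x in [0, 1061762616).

Write x = 61846 + 198981·k. Then 198981·k ≡ 2385 − 61846 ≡ 4571 (mod 5336).
Need 198981⁻¹ mod 5336. Extended Euclid on (5336, 1549):
5336 = 3*1549 + 689
1549 = 2*689 + 171
689 = 4*171 + 5
171 = 34*5 + 1
5 = 5*1 + 0
Back-substitute:
1 = 171 − 34·5
1 = −34·689 + 137·171
1 = 137·1549 − 308·689
1 = −308·5336 + 1061·1549
198981⁻¹ ≡ 1061 (mod 5336), so k ≡ 1061·4571 ≡ 4743 (mod 5336).
x = 61846 + 198981·4743 = 943828729.

943828729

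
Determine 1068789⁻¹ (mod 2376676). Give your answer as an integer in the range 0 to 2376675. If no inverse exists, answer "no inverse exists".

Extended Euclidean algorithm:
2376676 = 2*1068789 + 239098
1068789 = 4*239098 + 112397
239098 = 2*112397 + 14304
112397 = 7*14304 + 12269
14304 = 1*12269 + 2035
12269 = 6*2035 + 59
2035 = 34*59 + 29
59 = 2*29 + 1
29 = 29*1 + 0
Since gcd(1068789, 2376676) = 1, back-substitute to write 1 as a combination:
1 = 59 − 2·29
1 = −2·2035 + 69·59
1 = 69·12269 − 416·2035
1 = −416·14304 + 485·12269
1 = 485·112397 − 3811·14304
1 = −3811·239098 + 8107·112397
1 = 8107·1068789 − 36239·239098
1 = −36239·2376676 + 80585·1068789
So 1068789·80585 ≡ 1 (mod 2376676).

80585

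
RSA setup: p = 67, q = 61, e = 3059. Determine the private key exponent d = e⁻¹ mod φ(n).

3059

φ(n) = (p−1)(q−1) = 66·60 = 3960.
Need d with 3059·d ≡ 1 (mod 3960). Apply the extended Euclidean algorithm:
3960 = 1*3059 + 901
3059 = 3*901 + 356
901 = 2*356 + 189
356 = 1*189 + 167
189 = 1*167 + 22
167 = 7*22 + 13
22 = 1*13 + 9
13 = 1*9 + 4
9 = 2*4 + 1
4 = 4*1 + 0
Back-substitute:
1 = 9 − 2·4
1 = −2·13 + 3·9
1 = 3·22 − 5·13
1 = −5·167 + 38·22
1 = 38·189 − 43·167
1 = −43·356 + 81·189
1 = 81·901 − 205·356
1 = −205·3059 + 696·901
1 = 696·3960 − 901·3059
So 3059·(-901) ≡ 1 (mod 3960), hence d ≡ -901 ≡ 3059 (mod 3960).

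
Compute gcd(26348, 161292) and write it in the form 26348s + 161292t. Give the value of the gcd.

Repeated division:
161292 = 6*26348 + 3204
26348 = 8*3204 + 716
3204 = 4*716 + 340
716 = 2*340 + 36
340 = 9*36 + 16
36 = 2*16 + 4
16 = 4*4 + 0
gcd(26348, 161292) = 4.
Working backward:
4 = 36 − 2·16
4 = −2·340 + 19·36
4 = 19·716 − 40·340
4 = −40·3204 + 179·716
4 = 179·26348 − 1472·3204
4 = −1472·161292 + 9011·26348
So 4 = (-1472)·161292 + (9011)·26348.

4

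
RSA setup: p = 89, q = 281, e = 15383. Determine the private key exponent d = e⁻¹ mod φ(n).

φ(n) = (p−1)(q−1) = 88·280 = 24640.
Need d with 15383·d ≡ 1 (mod 24640). Apply the extended Euclidean algorithm:
24640 = 1·15383 + 9257
15383 = 1·9257 + 6126
9257 = 1·6126 + 3131
6126 = 1·3131 + 2995
3131 = 1·2995 + 136
2995 = 22·136 + 3
136 = 45·3 + 1
3 = 3·1 + 0
Back-substitute:
1 = 136 − 45·3
1 = −45·2995 + 991·136
1 = 991·3131 − 1036·2995
1 = −1036·6126 + 2027·3131
1 = 2027·9257 − 3063·6126
1 = −3063·15383 + 5090·9257
1 = 5090·24640 − 8153·15383
So 15383·(-8153) ≡ 1 (mod 24640), hence d ≡ -8153 ≡ 16487 (mod 24640).

16487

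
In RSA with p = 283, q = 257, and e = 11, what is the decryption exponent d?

φ(n) = (p−1)(q−1) = 282·256 = 72192.
Need d with 11·d ≡ 1 (mod 72192). Apply the extended Euclidean algorithm:
72192 = 6562×11 + 10
11 = 1×10 + 1
10 = 10×1 + 0
Back-substitute:
1 = 11 − 10
1 = −72192 + 6563·11
So 11·6563 ≡ 1 (mod 72192), hence d = 6563.

6563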